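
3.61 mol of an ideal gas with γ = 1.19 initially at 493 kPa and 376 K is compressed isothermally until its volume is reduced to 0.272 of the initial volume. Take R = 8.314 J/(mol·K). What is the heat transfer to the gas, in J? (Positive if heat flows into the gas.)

V₁ = nRT₁/P₁ = 3.61×8.314×376/493 = 22.9 L.
Isothermal: T stays 376 K; PV = const ⇒ V₂ = 6.23 L, P₂ = 1810 kPa.
ΔU = 0 (ideal gas, T constant).
W = nRT ln(V₂/V₁) = 3.61×8.314×376×ln(0.272) = -14700 J.
Q = ΔU + W = -14700 J.

-14700 J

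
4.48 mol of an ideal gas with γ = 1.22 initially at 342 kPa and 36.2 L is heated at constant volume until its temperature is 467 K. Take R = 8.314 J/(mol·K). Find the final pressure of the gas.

T₁ = P₁V₁/(nR) = 342×36.2/(4.48×8.314) = 332 K.
Isochoric: V stays 36.2 L; P/T = const ⇒ T₂ = 467 K, P₂ = 481 kPa.

481 kPa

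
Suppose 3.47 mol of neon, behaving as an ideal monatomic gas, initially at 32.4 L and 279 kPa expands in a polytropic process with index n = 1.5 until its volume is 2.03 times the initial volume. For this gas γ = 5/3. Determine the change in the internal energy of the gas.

-4040 J

T₁ = P₁V₁/(nR) = 279×32.4/(3.47×8.314) = 313 K.
Polytropic n=1.5: T₂ = T₁(V₁/V₂)^(n−1) = 313×(0.493)^0.50 = 220 K; P₂ = P₁(V₁/V₂)^n = 96.5 kPa.
For an ideal gas ΔU = nCvΔT with Cv = (3/2)R = 12.5 J/(mol·K).
ΔU = 3.47×12.5×(220−313) = -4040 J.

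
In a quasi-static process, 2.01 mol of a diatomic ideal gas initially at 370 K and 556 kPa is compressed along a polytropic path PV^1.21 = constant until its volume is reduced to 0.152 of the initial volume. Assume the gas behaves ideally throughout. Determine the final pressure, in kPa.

V₁ = nRT₁/P₁ = 2.01×8.314×370/556 = 11.1 L.
Polytropic n=1.21: T₂ = T₁(V₁/V₂)^(n−1) = 370×(6.58)^0.21 = 550 K; P₂ = P₁(V₁/V₂)^n = 5430 kPa.

5430 kPa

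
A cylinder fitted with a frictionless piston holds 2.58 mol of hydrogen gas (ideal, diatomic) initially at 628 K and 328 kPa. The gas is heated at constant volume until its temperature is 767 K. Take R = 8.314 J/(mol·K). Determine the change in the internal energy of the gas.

7450 J

V₁ = nRT₁/P₁ = 2.58×8.314×628/328 = 41.1 L.
Isochoric: V stays 41.1 L; P/T = const ⇒ T₂ = 767 K, P₂ = 401 kPa.
For an ideal gas ΔU = nCvΔT with Cv = (5/2)R = 20.8 J/(mol·K).
ΔU = 2.58×20.8×(767−628) = 7450 J.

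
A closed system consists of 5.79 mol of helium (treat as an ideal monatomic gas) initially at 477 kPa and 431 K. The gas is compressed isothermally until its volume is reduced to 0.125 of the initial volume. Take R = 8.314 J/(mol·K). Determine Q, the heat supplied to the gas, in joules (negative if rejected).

V₁ = nRT₁/P₁ = 5.79×8.314×431/477 = 43.5 L.
Isothermal: T stays 431 K; PV = const ⇒ V₂ = 5.44 L, P₂ = 3820 kPa.
ΔU = 0 (ideal gas, T constant).
W = nRT ln(V₂/V₁) = 5.79×8.314×431×ln(0.125) = -43100 J.
Q = ΔU + W = -43100 J.

-43100 J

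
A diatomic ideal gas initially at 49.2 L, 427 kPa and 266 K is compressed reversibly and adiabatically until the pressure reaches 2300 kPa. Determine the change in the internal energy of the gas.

32500 J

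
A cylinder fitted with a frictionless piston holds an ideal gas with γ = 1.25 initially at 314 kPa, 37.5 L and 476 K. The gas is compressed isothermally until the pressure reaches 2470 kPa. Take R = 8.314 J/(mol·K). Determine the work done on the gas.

n = P₁V₁/(RT₁) = 314×37.5/(8.314×476) = 2.98 mol.
Isothermal: T stays 476 K; PV = const ⇒ V₂ = 4.77 L, P₂ = 2470 kPa.
W = nRT ln(V₂/V₁) = 2.98×8.314×476×ln(0.127) = -24300 J.
Work done on the gas = −W_by = 24300 J.

24300 J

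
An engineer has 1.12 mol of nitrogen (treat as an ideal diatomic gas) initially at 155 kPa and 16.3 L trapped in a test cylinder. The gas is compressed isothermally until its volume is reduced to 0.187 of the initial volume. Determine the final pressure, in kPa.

T₁ = P₁V₁/(nR) = 155×16.3/(1.12×8.314) = 271 K.
Isothermal: T stays 271 K; PV = const ⇒ V₂ = 3.05 L, P₂ = 829 kPa.

829 kPa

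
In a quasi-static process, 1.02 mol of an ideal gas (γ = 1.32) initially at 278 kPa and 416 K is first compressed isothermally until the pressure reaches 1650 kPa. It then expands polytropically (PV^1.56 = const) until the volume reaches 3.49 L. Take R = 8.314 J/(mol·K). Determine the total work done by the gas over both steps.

-4770 J

V₁ = nRT₁/P₁ = 1.02×8.314×416/278 = 12.7 L.
Step 1 — Isothermal: T stays 416 K; PV = const ⇒ V₂ = 2.14 L, P₂ = 1650 kPa.
ΔU = 0 (ideal gas, T constant).
W = nRT ln(V₂/V₁) = 1.02×8.314×416×ln(0.168) = -6280 J.
Q = ΔU + W = -6280 J.
State after step 1: P = 1650 kPa, V = 2.14 L, T = 416 K.
Step 2 — Polytropic n=1.56: T₂ = T₁(V₁/V₂)^(n−1) = 416×(0.613)^0.56 = 316 K; P₂ = P₁(V₁/V₂)^n = 768 kPa.
W = (P₁V₁−P₂V₂)/(n−1) = (1650×2.14−768×3.49)/0.56 = 1510 J.
ΔU = nCvΔT = 1.02×26.0×(316−416) = -2650 J.
Q = ΔU + W = -1130 J.
Net over both steps: W = -4770 J, Q = -7420 J, ΔU = -2650 J.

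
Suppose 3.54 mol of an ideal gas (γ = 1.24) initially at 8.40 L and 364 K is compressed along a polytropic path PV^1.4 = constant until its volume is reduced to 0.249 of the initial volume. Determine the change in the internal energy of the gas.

33200 J

P₁ = nRT₁/V₁ = 3.54×8.314×364/8.40 = 1280 kPa.
Polytropic n=1.4: T₂ = T₁(V₁/V₂)^(n−1) = 364×(4.02)^0.40 = 635 K; P₂ = P₁(V₁/V₂)^n = 8930 kPa.
For an ideal gas ΔU = nCvΔT with Cv = R/(γ−1) = 34.6 J/(mol·K).
ΔU = 3.54×34.6×(635−364) = 33200 J.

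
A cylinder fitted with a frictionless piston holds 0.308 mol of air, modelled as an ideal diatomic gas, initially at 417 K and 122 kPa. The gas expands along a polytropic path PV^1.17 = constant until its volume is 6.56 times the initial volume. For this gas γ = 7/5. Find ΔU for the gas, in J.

V₁ = nRT₁/P₁ = 0.308×8.314×417/122 = 8.75 L.
Polytropic n=1.17: T₂ = T₁(V₁/V₂)^(n−1) = 417×(0.152)^0.17 = 303 K; P₂ = P₁(V₁/V₂)^n = 13.5 kPa.
For an ideal gas ΔU = nCvΔT with Cv = (5/2)R = 20.8 J/(mol·K).
ΔU = 0.308×20.8×(303−417) = -731 J.

-731 J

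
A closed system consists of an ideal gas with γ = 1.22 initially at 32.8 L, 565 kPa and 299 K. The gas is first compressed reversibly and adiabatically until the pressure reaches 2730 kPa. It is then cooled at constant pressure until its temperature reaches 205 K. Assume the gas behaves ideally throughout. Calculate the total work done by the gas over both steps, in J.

-39600 J

n = P₁V₁/(RT₁) = 565×32.8/(8.314×299) = 7.45 mol.
Step 1 — Adiabatic: T₂/T₁ = (P₂/P₁)^((γ−1)/γ) ⇒ T₂ = 299×(4.83)^0.180 = 397 K; V₂ = 9.02 L.
ΔU = nCvΔT = 7.45×37.8×(397−299) = 27700 J.
Q = 0 for an adiabatic process, so W = −ΔU = -27700 J.
State after step 1: P = 2730 kPa, V = 9.02 L, T = 397 K.
Step 2 — Isobaric: P stays 2730 kPa; V/T = const ⇒ T₂ = 205 K, V₂ = 4.65 L.
W = PΔV = 2730×(4.65−9.02) kPa·L = -11900 J.
ΔU = nCvΔT = 7.45×37.8×(205−397) = -54200 J.
Q = ΔU + W = nCpΔT = -66100 J.
Net over both steps: W = -39600 J, Q = -66100 J, ΔU = -26500 J.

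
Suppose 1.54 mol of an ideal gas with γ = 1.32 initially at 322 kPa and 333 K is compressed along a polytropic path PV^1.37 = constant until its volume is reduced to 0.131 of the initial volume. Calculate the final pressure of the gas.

V₁ = nRT₁/P₁ = 1.54×8.314×333/322 = 13.2 L.
Polytropic n=1.37: T₂ = T₁(V₁/V₂)^(n−1) = 333×(7.63)^0.37 = 706 K; P₂ = P₁(V₁/V₂)^n = 5210 kPa.

5210 kPa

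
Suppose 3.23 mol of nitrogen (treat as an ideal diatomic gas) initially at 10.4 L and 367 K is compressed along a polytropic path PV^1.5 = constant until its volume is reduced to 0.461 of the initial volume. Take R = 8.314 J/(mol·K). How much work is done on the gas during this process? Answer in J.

9320 J

P₁ = nRT₁/V₁ = 3.23×8.314×367/10.4 = 948 kPa.
Polytropic n=1.5: T₂ = T₁(V₁/V₂)^(n−1) = 367×(2.17)^0.50 = 541 K; P₂ = P₁(V₁/V₂)^n = 3030 kPa.
W = (P₁V₁−P₂V₂)/(n−1) = (948×10.4−3030×4.79)/0.50 = -9320 J.
Work done on the gas = −W_by = 9320 J.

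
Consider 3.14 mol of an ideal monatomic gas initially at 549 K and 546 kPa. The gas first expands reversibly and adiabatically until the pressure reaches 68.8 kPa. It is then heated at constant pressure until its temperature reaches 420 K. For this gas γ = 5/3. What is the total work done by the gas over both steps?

V₁ = nRT₁/P₁ = 3.14×8.314×549/546 = 26.2 L.
Step 1 — Adiabatic: T₂/T₁ = (P₂/P₁)^((γ−1)/γ) ⇒ T₂ = 549×(0.126)^0.400 = 240 K; V₂ = 91.0 L.
ΔU = nCvΔT = 3.14×12.5×(240−549) = -12100 J.
Q = 0 for an adiabatic process, so W = −ΔU = 12100 J.
State after step 1: P = 68.8 kPa, V = 91.0 L, T = 240 K.
Step 2 — Isobaric: P stays 68.8 kPa; V/T = const ⇒ T₂ = 420 K, V₂ = 159 L.
W = PΔV = 68.8×(159−91.0) kPa·L = 4710 J.
ΔU = nCvΔT = 3.14×12.5×(420−240) = 7060 J.
Q = ΔU + W = nCpΔT = 11800 J.
Net over both steps: W = 16800 J, Q = 11800 J, ΔU = -5050 J.

16800 J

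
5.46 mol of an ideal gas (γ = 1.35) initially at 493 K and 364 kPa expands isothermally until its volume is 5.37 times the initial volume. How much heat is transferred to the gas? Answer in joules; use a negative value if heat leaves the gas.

V₁ = nRT₁/P₁ = 5.46×8.314×493/364 = 61.5 L.
Isothermal: T stays 493 K; PV = const ⇒ V₂ = 330 L, P₂ = 67.8 kPa.
ΔU = 0 (ideal gas, T constant).
W = nRT ln(V₂/V₁) = 5.46×8.314×493×ln(5.37) = 37600 J.
Q = ΔU + W = 37600 J.

37600 J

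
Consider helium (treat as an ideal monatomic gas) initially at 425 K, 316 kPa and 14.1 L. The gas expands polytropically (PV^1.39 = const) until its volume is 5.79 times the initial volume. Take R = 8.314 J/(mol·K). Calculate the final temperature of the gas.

214 K

Polytropic n=1.39: T₂ = T₁(V₁/V₂)^(n−1) = 425×(0.173)^0.39 = 214 K; P₂ = P₁(V₁/V₂)^n = 27.5 kPa.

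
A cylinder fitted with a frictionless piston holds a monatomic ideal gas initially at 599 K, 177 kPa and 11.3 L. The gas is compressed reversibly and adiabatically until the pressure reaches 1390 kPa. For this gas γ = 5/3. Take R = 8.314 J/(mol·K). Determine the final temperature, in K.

1370 K

Adiabatic: T₂/T₁ = (P₂/P₁)^((γ−1)/γ) ⇒ T₂ = 599×(7.85)^0.400 = 1370 K; V₂ = 3.28 L.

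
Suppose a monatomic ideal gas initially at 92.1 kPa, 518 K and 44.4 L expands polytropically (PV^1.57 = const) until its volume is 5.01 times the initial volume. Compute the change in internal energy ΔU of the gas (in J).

-3690 J

n = P₁V₁/(RT₁) = 92.1×44.4/(8.314×518) = 0.950 mol.
Polytropic n=1.57: T₂ = T₁(V₁/V₂)^(n−1) = 518×(0.200)^0.57 = 207 K; P₂ = P₁(V₁/V₂)^n = 7.34 kPa.
For an ideal gas ΔU = nCvΔT with Cv = (3/2)R = 12.5 J/(mol·K).
ΔU = 0.950×12.5×(207−518) = -3690 J.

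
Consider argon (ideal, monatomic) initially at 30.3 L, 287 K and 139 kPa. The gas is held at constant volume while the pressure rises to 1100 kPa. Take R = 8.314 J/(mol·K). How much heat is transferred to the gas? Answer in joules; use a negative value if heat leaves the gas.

43700 J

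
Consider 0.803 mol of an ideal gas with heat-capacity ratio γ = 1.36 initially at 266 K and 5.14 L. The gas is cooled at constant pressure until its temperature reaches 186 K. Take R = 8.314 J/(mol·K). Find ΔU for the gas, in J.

P₁ = nRT₁/V₁ = 0.803×8.314×266/5.14 = 345 kPa.
Isobaric: P stays 345 kPa; V/T = const ⇒ T₂ = 186 K, V₂ = 3.59 L.
For an ideal gas ΔU = nCvΔT with Cv = R/(γ−1) = 23.1 J/(mol·K).
ΔU = 0.803×23.1×(186−266) = -1480 J.

-1480 J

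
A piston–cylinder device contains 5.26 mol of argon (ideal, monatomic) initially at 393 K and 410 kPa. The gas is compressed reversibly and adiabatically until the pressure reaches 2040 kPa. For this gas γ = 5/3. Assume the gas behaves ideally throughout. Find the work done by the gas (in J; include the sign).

-23200 J

V₁ = nRT₁/P₁ = 5.26×8.314×393/410 = 41.9 L.
Adiabatic: T₂/T₁ = (P₂/P₁)^((γ−1)/γ) ⇒ T₂ = 393×(4.98)^0.400 = 747 K; V₂ = 16.0 L.
ΔU = nCvΔT = 5.26×12.5×(747−393) = 23200 J.
Q = 0 for an adiabatic process, so W = −ΔU = -23200 J.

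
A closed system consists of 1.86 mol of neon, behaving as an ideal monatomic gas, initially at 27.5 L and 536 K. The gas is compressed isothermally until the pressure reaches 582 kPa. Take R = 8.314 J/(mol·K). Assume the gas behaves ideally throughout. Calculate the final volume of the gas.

14.2 L

P₁ = nRT₁/V₁ = 1.86×8.314×536/27.5 = 301 kPa.
Isothermal: T stays 536 K; PV = const ⇒ V₂ = 14.2 L, P₂ = 582 kPa.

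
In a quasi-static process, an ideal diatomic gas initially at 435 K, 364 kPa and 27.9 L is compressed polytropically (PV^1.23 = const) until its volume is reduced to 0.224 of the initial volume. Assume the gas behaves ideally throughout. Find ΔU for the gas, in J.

10400 J

n = P₁V₁/(RT₁) = 364×27.9/(8.314×435) = 2.81 mol.
Polytropic n=1.23: T₂ = T₁(V₁/V₂)^(n−1) = 435×(4.46)^0.23 = 614 K; P₂ = P₁(V₁/V₂)^n = 2290 kPa.
For an ideal gas ΔU = nCvΔT with Cv = (5/2)R = 20.8 J/(mol·K).
ΔU = 2.81×20.8×(614−435) = 10400 J.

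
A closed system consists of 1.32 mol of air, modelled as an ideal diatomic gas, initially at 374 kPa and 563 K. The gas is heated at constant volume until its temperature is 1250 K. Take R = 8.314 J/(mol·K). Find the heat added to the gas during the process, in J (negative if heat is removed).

V₁ = nRT₁/P₁ = 1.32×8.314×563/374 = 16.5 L.
Isochoric: V stays 16.5 L; P/T = const ⇒ T₂ = 1250 K, P₂ = 830 kPa.
W = 0 (no volume change).
ΔU = nCvΔT = 1.32×20.8×(1250−563) = 18800 J.
Q = ΔU = 18800 J.

18800 J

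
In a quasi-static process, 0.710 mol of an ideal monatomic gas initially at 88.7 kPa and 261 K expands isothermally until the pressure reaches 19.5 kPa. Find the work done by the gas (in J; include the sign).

V₁ = nRT₁/P₁ = 0.710×8.314×261/88.7 = 17.4 L.
Isothermal: T stays 261 K; PV = const ⇒ V₂ = 79.0 L, P₂ = 19.5 kPa.
W = nRT ln(V₂/V₁) = 0.710×8.314×261×ln(4.55) = 2330 J.

2330 J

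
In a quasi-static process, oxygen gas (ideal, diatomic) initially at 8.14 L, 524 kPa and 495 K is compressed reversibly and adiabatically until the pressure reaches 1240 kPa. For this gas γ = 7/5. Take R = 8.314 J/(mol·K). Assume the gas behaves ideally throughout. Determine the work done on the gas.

n = P₁V₁/(RT₁) = 524×8.14/(8.314×495) = 1.04 mol.
Adiabatic: T₂/T₁ = (P₂/P₁)^((γ−1)/γ) ⇒ T₂ = 495×(2.37)^0.286 = 633 K; V₂ = 4.40 L.
ΔU = nCvΔT = 1.04×20.8×(633−495) = 2980 J.
Q = 0 for an adiabatic process, so W = −ΔU = -2980 J.
Work done on the gas = −W_by = 2980 J.

2980 J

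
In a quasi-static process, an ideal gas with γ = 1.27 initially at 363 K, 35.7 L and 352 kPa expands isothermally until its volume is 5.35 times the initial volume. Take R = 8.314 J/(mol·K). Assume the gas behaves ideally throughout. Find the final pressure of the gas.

Isothermal: T stays 363 K; PV = const ⇒ V₂ = 191 L, P₂ = 65.8 kPa.

65.8 kPa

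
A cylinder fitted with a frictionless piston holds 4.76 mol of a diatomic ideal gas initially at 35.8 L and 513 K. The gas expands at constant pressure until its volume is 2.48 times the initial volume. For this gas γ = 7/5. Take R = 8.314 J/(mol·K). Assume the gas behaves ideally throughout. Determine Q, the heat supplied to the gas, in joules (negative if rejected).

105000 J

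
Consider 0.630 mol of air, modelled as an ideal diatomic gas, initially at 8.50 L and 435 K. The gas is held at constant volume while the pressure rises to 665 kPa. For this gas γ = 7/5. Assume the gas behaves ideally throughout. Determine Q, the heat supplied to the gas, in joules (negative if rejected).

8440 J

P₁ = nRT₁/V₁ = 0.630×8.314×435/8.50 = 268 kPa.
Isochoric: V stays 8.50 L; P/T = const ⇒ T₂ = 1080 K, P₂ = 665 kPa.
W = 0 (no volume change).
ΔU = nCvΔT = 0.630×20.8×(1080−435) = 8440 J.
Q = ΔU = 8440 J.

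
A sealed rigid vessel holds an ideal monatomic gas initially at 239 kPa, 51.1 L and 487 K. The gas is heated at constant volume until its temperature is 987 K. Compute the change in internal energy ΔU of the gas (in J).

n = P₁V₁/(RT₁) = 239×51.1/(8.314×487) = 3.02 mol.
Isochoric: V stays 51.1 L; P/T = const ⇒ T₂ = 987 K, P₂ = 484 kPa.
For an ideal gas ΔU = nCvΔT with Cv = (3/2)R = 12.5 J/(mol·K).
ΔU = 3.02×12.5×(987−487) = 18800 J.

18800 J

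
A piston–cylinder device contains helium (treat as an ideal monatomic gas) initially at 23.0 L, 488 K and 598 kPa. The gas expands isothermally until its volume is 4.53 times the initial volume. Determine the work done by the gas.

20800 J

n = P₁V₁/(RT₁) = 598×23.0/(8.314×488) = 3.39 mol.
Isothermal: T stays 488 K; PV = const ⇒ V₂ = 104 L, P₂ = 132 kPa.
W = nRT ln(V₂/V₁) = 3.39×8.314×488×ln(4.53) = 20800 J.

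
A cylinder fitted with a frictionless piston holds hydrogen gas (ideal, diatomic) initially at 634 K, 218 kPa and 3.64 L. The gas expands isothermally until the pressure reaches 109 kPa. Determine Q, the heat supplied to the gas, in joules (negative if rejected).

550 J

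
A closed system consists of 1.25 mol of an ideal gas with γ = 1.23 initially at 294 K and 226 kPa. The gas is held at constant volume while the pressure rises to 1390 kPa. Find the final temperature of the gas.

1810 K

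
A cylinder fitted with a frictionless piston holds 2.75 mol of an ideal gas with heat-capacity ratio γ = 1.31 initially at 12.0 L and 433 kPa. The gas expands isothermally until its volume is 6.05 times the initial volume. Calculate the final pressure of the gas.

71.6 kPa

T₁ = P₁V₁/(nR) = 433×12.0/(2.75×8.314) = 227 K.
Isothermal: T stays 227 K; PV = const ⇒ V₂ = 72.6 L, P₂ = 71.6 kPa.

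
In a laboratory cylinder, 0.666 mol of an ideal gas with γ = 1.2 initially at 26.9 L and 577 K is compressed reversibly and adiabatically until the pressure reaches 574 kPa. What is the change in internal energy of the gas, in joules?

4800 J

P₁ = nRT₁/V₁ = 0.666×8.314×577/26.9 = 119 kPa.
Adiabatic: T₂/T₁ = (P₂/P₁)^((γ−1)/γ) ⇒ T₂ = 577×(4.83)^0.167 = 750 K; V₂ = 7.24 L.
For an ideal gas ΔU = nCvΔT with Cv = R/(γ−1) = 41.6 J/(mol·K).
ΔU = 0.666×41.6×(750−577) = 4800 J.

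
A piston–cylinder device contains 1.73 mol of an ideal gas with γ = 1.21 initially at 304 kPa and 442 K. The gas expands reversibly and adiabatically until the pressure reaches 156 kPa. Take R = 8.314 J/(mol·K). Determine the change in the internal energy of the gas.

-3310 J

V₁ = nRT₁/P₁ = 1.73×8.314×442/304 = 20.9 L.
Adiabatic: T₂/T₁ = (P₂/P₁)^((γ−1)/γ) ⇒ T₂ = 442×(0.513)^0.174 = 394 K; V₂ = 36.3 L.
For an ideal gas ΔU = nCvΔT with Cv = R/(γ−1) = 39.6 J/(mol·K).
ΔU = 1.73×39.6×(394−442) = -3310 J.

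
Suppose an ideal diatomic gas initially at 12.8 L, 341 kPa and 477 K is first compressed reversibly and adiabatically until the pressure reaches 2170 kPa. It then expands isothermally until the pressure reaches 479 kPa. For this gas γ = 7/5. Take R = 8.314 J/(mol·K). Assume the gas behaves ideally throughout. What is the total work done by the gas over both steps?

3590 J

n = P₁V₁/(RT₁) = 341×12.8/(8.314×477) = 1.10 mol.
Step 1 — Adiabatic: T₂/T₁ = (P₂/P₁)^((γ−1)/γ) ⇒ T₂ = 477×(6.36)^0.286 = 809 K; V₂ = 3.41 L.
ΔU = nCvΔT = 1.10×20.8×(809−477) = 7600 J.
Q = 0 for an adiabatic process, so W = −ΔU = -7600 J.
State after step 1: P = 2170 kPa, V = 3.41 L, T = 809 K.
Step 2 — Isothermal: T stays 809 K; PV = const ⇒ V₂ = 15.5 L, P₂ = 479 kPa.
ΔU = 0 (ideal gas, T constant).
W = nRT ln(V₂/V₁) = 1.10×8.314×809×ln(4.53) = 11200 J.
Q = ΔU + W = 11200 J.
Net over both steps: W = 3590 J, Q = 11200 J, ΔU = 7600 J.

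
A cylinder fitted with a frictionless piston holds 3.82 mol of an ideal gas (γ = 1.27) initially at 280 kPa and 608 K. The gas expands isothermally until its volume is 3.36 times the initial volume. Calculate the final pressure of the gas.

83.3 kPa

V₁ = nRT₁/P₁ = 3.82×8.314×608/280 = 69.0 L.
Isothermal: T stays 608 K; PV = const ⇒ V₂ = 232 L, P₂ = 83.3 kPa.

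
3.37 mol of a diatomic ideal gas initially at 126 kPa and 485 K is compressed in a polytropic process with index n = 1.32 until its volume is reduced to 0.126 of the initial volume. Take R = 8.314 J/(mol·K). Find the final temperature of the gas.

V₁ = nRT₁/P₁ = 3.37×8.314×485/126 = 108 L.
Polytropic n=1.32: T₂ = T₁(V₁/V₂)^(n−1) = 485×(7.94)^0.32 = 941 K; P₂ = P₁(V₁/V₂)^n = 1940 kPa.

941 K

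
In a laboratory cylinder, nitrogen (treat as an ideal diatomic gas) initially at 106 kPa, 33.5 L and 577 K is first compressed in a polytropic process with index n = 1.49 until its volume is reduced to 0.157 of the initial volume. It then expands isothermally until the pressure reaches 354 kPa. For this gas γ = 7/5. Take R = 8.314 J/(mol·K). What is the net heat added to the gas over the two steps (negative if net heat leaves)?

16100 J

n = P₁V₁/(RT₁) = 106×33.5/(8.314×577) = 0.740 mol.
Step 1 — Polytropic n=1.49: T₂ = T₁(V₁/V₂)^(n−1) = 577×(6.37)^0.49 = 1430 K; P₂ = P₁(V₁/V₂)^n = 1670 kPa.
W = (P₁V₁−P₂V₂)/(n−1) = (106×33.5−1670×5.26)/0.49 = -10700 J.
ΔU = nCvΔT = 0.740×20.8×(1430−577) = 13100 J.
Q = ΔU + W = 2410 J.
State after step 1: P = 1670 kPa, V = 5.26 L, T = 1430 K.
Step 2 — Isothermal: T stays 1430 K; PV = const ⇒ V₂ = 24.9 L, P₂ = 354 kPa.
ΔU = 0 (ideal gas, T constant).
W = nRT ln(V₂/V₁) = 0.740×8.314×1430×ln(4.73) = 13700 J.
Q = ΔU + W = 13700 J.
Net over both steps: W = 2950 J, Q = 16100 J, ΔU = 13100 J.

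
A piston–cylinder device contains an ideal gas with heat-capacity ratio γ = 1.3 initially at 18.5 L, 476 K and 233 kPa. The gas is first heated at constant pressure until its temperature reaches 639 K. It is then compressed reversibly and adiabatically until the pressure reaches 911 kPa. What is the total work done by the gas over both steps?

n = P₁V₁/(RT₁) = 233×18.5/(8.314×476) = 1.09 mol.
Step 1 — Isobaric: P stays 233 kPa; V/T = const ⇒ T₂ = 639 K, V₂ = 24.8 L.
W = PΔV = 233×(24.8−18.5) kPa·L = 1480 J.
ΔU = nCvΔT = 1.09×27.7×(639−476) = 4920 J.
Q = ΔU + W = nCpΔT = 6400 J.
State after step 1: P = 233 kPa, V = 24.8 L, T = 639 K.
Step 2 — Adiabatic: T₂/T₁ = (P₂/P₁)^((γ−1)/γ) ⇒ T₂ = 639×(3.91)^0.231 = 875 K; V₂ = 8.70 L.
ΔU = nCvΔT = 1.09×27.7×(875−639) = 7130 J.
Q = 0 for an adiabatic process, so W = −ΔU = -7130 J.
Net over both steps: W = -5660 J, Q = 6400 J, ΔU = 12100 J.

-5660 J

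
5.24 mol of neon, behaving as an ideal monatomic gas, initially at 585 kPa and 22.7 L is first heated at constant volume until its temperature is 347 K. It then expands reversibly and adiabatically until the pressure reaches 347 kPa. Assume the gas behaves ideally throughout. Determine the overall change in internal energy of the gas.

-2450 J

T₁ = P₁V₁/(nR) = 585×22.7/(5.24×8.314) = 305 K.
Step 1 — Isochoric: V stays 22.7 L; P/T = const ⇒ T₂ = 347 K, P₂ = 666 kPa.
W = 0 (no volume change).
ΔU = nCvΔT = 5.24×12.5×(347−305) = 2760 J.
Q = ΔU = 2760 J.
State after step 1: P = 666 kPa, V = 22.7 L, T = 347 K.
Step 2 — Adiabatic: T₂/T₁ = (P₂/P₁)^((γ−1)/γ) ⇒ T₂ = 347×(0.521)^0.400 = 267 K; V₂ = 33.6 L.
ΔU = nCvΔT = 5.24×12.5×(267−347) = -5200 J.
Q = 0 for an adiabatic process, so W = −ΔU = 5200 J.
Net over both steps: W = 5200 J, Q = 2760 J, ΔU = -2450 J.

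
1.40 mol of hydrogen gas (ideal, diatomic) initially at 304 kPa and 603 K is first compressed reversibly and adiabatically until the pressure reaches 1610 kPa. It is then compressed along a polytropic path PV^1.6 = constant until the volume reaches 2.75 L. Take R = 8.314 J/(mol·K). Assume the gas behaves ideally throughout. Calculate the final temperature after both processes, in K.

V₁ = nRT₁/P₁ = 1.40×8.314×603/304 = 23.1 L.
Step 1 — Adiabatic: T₂/T₁ = (P₂/P₁)^((γ−1)/γ) ⇒ T₂ = 603×(5.30)^0.286 = 971 K; V₂ = 7.02 L.
ΔU = nCvΔT = 1.40×20.8×(971−603) = 10700 J.
Q = 0 for an adiabatic process, so W = −ΔU = -10700 J.
State after step 1: P = 1610 kPa, V = 7.02 L, T = 971 K.
Step 2 — Polytropic n=1.6: T₂ = T₁(V₁/V₂)^(n−1) = 971×(2.55)^0.60 = 1700 K; P₂ = P₁(V₁/V₂)^n = 7210 kPa.
W = (P₁V₁−P₂V₂)/(n−1) = (1610×7.02−7210×2.75)/0.60 = -14200 J.
ΔU = nCvΔT = 1.40×20.8×(1700−971) = 21300 J.
Q = ΔU + W = 7110 J.
Net over both steps: W = -24900 J, Q = 7110 J, ΔU = 32000 J.

1700 K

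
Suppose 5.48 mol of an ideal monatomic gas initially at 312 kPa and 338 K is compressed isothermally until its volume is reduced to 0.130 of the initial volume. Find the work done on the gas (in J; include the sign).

31400 J

V₁ = nRT₁/P₁ = 5.48×8.314×338/312 = 49.4 L.
Isothermal: T stays 338 K; PV = const ⇒ V₂ = 6.42 L, P₂ = 2400 kPa.
W = nRT ln(V₂/V₁) = 5.48×8.314×338×ln(0.130) = -31400 J.
Work done on the gas = −W_by = 31400 J.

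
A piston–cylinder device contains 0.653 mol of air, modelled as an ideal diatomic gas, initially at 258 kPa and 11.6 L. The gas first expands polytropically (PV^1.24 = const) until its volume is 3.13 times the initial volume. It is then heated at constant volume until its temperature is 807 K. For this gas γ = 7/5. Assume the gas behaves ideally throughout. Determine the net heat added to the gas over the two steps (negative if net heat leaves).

T₁ = P₁V₁/(nR) = 258×11.6/(0.653×8.314) = 551 K.
Step 1 — Polytropic n=1.24: T₂ = T₁(V₁/V₂)^(n−1) = 551×(0.319)^0.24 = 419 K; P₂ = P₁(V₁/V₂)^n = 62.7 kPa.
W = (P₁V₁−P₂V₂)/(n−1) = (258×11.6−62.7×36.3)/0.24 = 2990 J.
ΔU = nCvΔT = 0.653×20.8×(419−551) = -1790 J.
Q = ΔU + W = 1190 J.
State after step 1: P = 62.7 kPa, V = 36.3 L, T = 419 K.
Step 2 — Isochoric: V stays 36.3 L; P/T = const ⇒ T₂ = 807 K, P₂ = 121 kPa.
W = 0 (no volume change).
ΔU = nCvΔT = 0.653×20.8×(807−419) = 5260 J.
Q = ΔU = 5260 J.
Net over both steps: W = 2990 J, Q = 6460 J, ΔU = 3470 J.

6460 J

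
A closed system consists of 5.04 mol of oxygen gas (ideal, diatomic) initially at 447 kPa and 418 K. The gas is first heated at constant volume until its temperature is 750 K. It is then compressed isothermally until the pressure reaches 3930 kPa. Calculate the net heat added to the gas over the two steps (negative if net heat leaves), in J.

V₁ = nRT₁/P₁ = 5.04×8.314×418/447 = 39.2 L.
Step 1 — Isochoric: V stays 39.2 L; P/T = const ⇒ T₂ = 750 K, P₂ = 802 kPa.
W = 0 (no volume change).
ΔU = nCvΔT = 5.04×20.8×(750−418) = 34800 J.
Q = ΔU = 34800 J.
State after step 1: P = 802 kPa, V = 39.2 L, T = 750 K.
Step 2 — Isothermal: T stays 750 K; PV = const ⇒ V₂ = 8.00 L, P₂ = 3930 kPa.
ΔU = 0 (ideal gas, T constant).
W = nRT ln(V₂/V₁) = 5.04×8.314×750×ln(0.204) = -49900 J.
Q = ΔU + W = -49900 J.
Net over both steps: W = -49900 J, Q = -15200 J, ΔU = 34800 J.

-15200 J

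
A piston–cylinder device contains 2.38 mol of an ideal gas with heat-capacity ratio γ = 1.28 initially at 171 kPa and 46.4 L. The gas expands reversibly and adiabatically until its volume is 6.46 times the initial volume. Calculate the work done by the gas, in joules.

T₁ = P₁V₁/(nR) = 171×46.4/(2.38×8.314) = 401 K.
Adiabatic: TV^(γ−1) = const ⇒ T₂ = 401×(0.155)^0.280 = 238 K; PV^γ = const ⇒ P₂ = 15.7 kPa.
ΔU = nCvΔT = 2.38×29.7×(238−401) = -11500 J.
Q = 0 for an adiabatic process, so W = −ΔU = 11500 J.

11500 J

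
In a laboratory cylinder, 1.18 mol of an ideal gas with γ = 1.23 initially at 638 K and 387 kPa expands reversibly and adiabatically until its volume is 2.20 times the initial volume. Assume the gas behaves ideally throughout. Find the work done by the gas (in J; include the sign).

4510 J

V₁ = nRT₁/P₁ = 1.18×8.314×638/387 = 16.2 L.
Adiabatic: TV^(γ−1) = const ⇒ T₂ = 638×(0.455)^0.230 = 532 K; PV^γ = const ⇒ P₂ = 147 kPa.
ΔU = nCvΔT = 1.18×36.1×(532−638) = -4510 J.
Q = 0 for an adiabatic process, so W = −ΔU = 4510 J.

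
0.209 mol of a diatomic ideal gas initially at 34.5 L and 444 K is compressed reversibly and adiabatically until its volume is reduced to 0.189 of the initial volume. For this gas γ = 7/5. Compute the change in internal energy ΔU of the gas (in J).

1830 J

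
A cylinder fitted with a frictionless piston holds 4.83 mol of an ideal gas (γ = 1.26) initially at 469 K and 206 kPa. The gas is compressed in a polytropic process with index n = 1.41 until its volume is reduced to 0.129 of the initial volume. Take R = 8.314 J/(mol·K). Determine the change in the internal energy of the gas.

95300 J

V₁ = nRT₁/P₁ = 4.83×8.314×469/206 = 91.4 L.
Polytropic n=1.41: T₂ = T₁(V₁/V₂)^(n−1) = 469×(7.75)^0.41 = 1090 K; P₂ = P₁(V₁/V₂)^n = 3700 kPa.
For an ideal gas ΔU = nCvΔT with Cv = R/(γ−1) = 32.0 J/(mol·K).
ΔU = 4.83×32.0×(1090−469) = 95300 J.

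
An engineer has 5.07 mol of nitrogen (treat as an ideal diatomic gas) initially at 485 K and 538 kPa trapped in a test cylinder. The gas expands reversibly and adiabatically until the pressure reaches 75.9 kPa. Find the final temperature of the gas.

V₁ = nRT₁/P₁ = 5.07×8.314×485/538 = 38.0 L.
Adiabatic: T₂/T₁ = (P₂/P₁)^((γ−1)/γ) ⇒ T₂ = 485×(0.141)^0.286 = 277 K; V₂ = 154 L.

277 K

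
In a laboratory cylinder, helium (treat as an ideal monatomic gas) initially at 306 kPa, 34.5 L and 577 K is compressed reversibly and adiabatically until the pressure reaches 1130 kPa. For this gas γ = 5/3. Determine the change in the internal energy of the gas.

10900 J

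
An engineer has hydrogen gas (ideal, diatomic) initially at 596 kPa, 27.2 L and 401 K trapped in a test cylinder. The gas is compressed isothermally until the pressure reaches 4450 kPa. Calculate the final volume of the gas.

Isothermal: T stays 401 K; PV = const ⇒ V₂ = 3.64 L, P₂ = 4450 kPa.

3.64 L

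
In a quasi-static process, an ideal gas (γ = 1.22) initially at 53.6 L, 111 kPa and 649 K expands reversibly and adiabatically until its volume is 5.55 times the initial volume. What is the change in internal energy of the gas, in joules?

-8490 J

n = P₁V₁/(RT₁) = 111×53.6/(8.314×649) = 1.10 mol.
Adiabatic: TV^(γ−1) = const ⇒ T₂ = 649×(0.180)^0.220 = 445 K; PV^γ = const ⇒ P₂ = 13.7 kPa.
For an ideal gas ΔU = nCvΔT with Cv = R/(γ−1) = 37.8 J/(mol·K).
ΔU = 1.10×37.8×(445−649) = -8490 J.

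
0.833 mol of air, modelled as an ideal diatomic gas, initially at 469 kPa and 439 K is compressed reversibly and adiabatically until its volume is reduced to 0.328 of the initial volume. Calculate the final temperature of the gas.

686 K

V₁ = nRT₁/P₁ = 0.833×8.314×439/469 = 6.48 L.
Adiabatic: TV^(γ−1) = const ⇒ T₂ = 439×(3.05)^0.400 = 686 K; PV^γ = const ⇒ P₂ = 2230 kPa.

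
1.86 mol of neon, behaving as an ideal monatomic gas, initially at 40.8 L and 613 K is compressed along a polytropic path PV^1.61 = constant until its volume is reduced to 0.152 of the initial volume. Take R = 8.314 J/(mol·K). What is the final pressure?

4820 kPa

P₁ = nRT₁/V₁ = 1.86×8.314×613/40.8 = 232 kPa.
Polytropic n=1.61: T₂ = T₁(V₁/V₂)^(n−1) = 613×(6.58)^0.61 = 1930 K; P₂ = P₁(V₁/V₂)^n = 4820 kPa.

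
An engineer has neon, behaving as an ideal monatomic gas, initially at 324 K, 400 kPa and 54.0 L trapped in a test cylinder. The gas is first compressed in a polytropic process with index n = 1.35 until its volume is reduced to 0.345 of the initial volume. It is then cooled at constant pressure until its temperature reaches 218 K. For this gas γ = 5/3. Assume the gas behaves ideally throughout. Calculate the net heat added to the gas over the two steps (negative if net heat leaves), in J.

n = P₁V₁/(RT₁) = 400×54.0/(8.314×324) = 8.02 mol.
Step 1 — Polytropic n=1.35: T₂ = T₁(V₁/V₂)^(n−1) = 324×(2.90)^0.35 = 470 K; P₂ = P₁(V₁/V₂)^n = 1680 kPa.
W = (P₁V₁−P₂V₂)/(n−1) = (400×54.0−1680×18.6)/0.35 = -27900 J.
ΔU = nCvΔT = 8.02×12.5×(470−324) = 14600 J.
Q = ΔU + W = -13200 J.
State after step 1: P = 1680 kPa, V = 18.6 L, T = 470 K.
Step 2 — Isobaric: P stays 1680 kPa; V/T = const ⇒ T₂ = 218 K, V₂ = 8.64 L.
W = PΔV = 1680×(8.64−18.6) kPa·L = -16800 J.
ΔU = nCvΔT = 8.02×12.5×(218−470) = -25200 J.
Q = ΔU + W = nCpΔT = -42000 J.
Net over both steps: W = -44700 J, Q = -55300 J, ΔU = -10600 J.

-55300 J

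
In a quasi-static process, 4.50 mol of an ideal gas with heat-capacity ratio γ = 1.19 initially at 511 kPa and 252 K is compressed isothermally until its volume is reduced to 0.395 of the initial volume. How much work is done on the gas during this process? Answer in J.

8760 J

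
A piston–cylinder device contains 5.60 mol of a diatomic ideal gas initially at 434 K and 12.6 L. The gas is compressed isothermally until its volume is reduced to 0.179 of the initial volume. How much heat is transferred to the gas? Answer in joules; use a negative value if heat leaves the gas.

P₁ = nRT₁/V₁ = 5.60×8.314×434/12.6 = 1600 kPa.
Isothermal: T stays 434 K; PV = const ⇒ V₂ = 2.26 L, P₂ = 8960 kPa.
ΔU = 0 (ideal gas, T constant).
W = nRT ln(V₂/V₁) = 5.60×8.314×434×ln(0.179) = -34800 J.
Q = ΔU + W = -34800 J.

-34800 J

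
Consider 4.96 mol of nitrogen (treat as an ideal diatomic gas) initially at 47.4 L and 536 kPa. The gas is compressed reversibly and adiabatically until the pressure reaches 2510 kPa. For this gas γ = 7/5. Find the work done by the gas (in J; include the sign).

-35200 J

T₁ = P₁V₁/(nR) = 536×47.4/(4.96×8.314) = 616 K.
Adiabatic: T₂/T₁ = (P₂/P₁)^((γ−1)/γ) ⇒ T₂ = 616×(4.68)^0.286 = 958 K; V₂ = 15.7 L.
ΔU = nCvΔT = 4.96×20.8×(958−616) = 35200 J.
Q = 0 for an adiabatic process, so W = −ΔU = -35200 J.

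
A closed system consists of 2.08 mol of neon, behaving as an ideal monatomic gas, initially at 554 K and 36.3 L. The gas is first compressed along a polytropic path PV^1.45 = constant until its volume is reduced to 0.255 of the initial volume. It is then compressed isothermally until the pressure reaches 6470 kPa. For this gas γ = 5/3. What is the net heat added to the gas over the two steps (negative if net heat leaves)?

P₁ = nRT₁/V₁ = 2.08×8.314×554/36.3 = 264 kPa.
Step 1 — Polytropic n=1.45: T₂ = T₁(V₁/V₂)^(n−1) = 554×(3.92)^0.45 = 1020 K; P₂ = P₁(V₁/V₂)^n = 1910 kPa.
W = (P₁V₁−P₂V₂)/(n−1) = (264×36.3−1910×9.26)/0.45 = -18100 J.
ΔU = nCvΔT = 2.08×12.5×(1020−554) = 12200 J.
Q = ΔU + W = -5880 J.
State after step 1: P = 1910 kPa, V = 9.26 L, T = 1020 K.
Step 2 — Isothermal: T stays 1020 K; PV = const ⇒ V₂ = 2.74 L, P₂ = 6470 kPa.
ΔU = 0 (ideal gas, T constant).
W = nRT ln(V₂/V₁) = 2.08×8.314×1020×ln(0.296) = -21600 J.
Q = ΔU + W = -21600 J.
Net over both steps: W = -39700 J, Q = -27500 J, ΔU = 12200 J.

-27500 J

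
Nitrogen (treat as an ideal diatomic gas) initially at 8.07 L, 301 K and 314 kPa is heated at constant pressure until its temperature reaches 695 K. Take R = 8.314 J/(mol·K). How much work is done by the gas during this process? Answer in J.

n = P₁V₁/(RT₁) = 314×8.07/(8.314×301) = 1.01 mol.
Isobaric: P stays 314 kPa; V/T = const ⇒ T₂ = 695 K, V₂ = 18.6 L.
W = PΔV = 314×(18.6−8.07) kPa·L = 3320 J.

3320 J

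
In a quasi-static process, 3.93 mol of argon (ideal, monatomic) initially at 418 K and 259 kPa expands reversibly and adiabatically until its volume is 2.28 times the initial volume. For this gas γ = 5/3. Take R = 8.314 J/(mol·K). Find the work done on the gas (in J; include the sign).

V₁ = nRT₁/P₁ = 3.93×8.314×418/259 = 52.7 L.
Adiabatic: TV^(γ−1) = const ⇒ T₂ = 418×(0.439)^0.667 = 241 K; PV^γ = const ⇒ P₂ = 65.6 kPa.
ΔU = nCvΔT = 3.93×12.5×(241−418) = -8660 J.
Q = 0 for an adiabatic process, so W = −ΔU = 8660 J.
Work done on the gas = −W_by = -8660 J.

-8660 J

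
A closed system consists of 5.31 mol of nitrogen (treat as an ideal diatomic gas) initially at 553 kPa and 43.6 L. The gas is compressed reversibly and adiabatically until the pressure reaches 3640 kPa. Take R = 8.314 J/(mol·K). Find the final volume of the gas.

11.3 L

T₁ = P₁V₁/(nR) = 553×43.6/(5.31×8.314) = 546 K.
Adiabatic: T₂/T₁ = (P₂/P₁)^((γ−1)/γ) ⇒ T₂ = 546×(6.58)^0.286 = 936 K; V₂ = 11.3 L.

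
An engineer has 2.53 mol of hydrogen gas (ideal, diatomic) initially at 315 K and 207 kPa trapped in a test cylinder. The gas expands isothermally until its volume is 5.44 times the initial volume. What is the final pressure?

38.1 kPa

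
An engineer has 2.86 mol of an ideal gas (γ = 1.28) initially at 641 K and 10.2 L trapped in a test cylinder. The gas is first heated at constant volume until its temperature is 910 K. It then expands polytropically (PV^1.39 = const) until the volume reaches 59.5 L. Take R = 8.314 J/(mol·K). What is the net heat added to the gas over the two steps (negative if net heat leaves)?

P₁ = nRT₁/V₁ = 2.86×8.314×641/10.2 = 1490 kPa.
Step 1 — Isochoric: V stays 10.2 L; P/T = const ⇒ T₂ = 910 K, P₂ = 2120 kPa.
W = 0 (no volume change).
ΔU = nCvΔT = 2.86×29.7×(910−641) = 22800 J.
Q = ΔU = 22800 J.
State after step 1: P = 2120 kPa, V = 10.2 L, T = 910 K.
Step 2 — Polytropic n=1.39: T₂ = T₁(V₁/V₂)^(n−1) = 910×(0.171)^0.39 = 457 K; P₂ = P₁(V₁/V₂)^n = 183 kPa.
W = (P₁V₁−P₂V₂)/(n−1) = (2120×10.2−183×59.5)/0.39 = 27600 J.
ΔU = nCvΔT = 2.86×29.7×(457−910) = -38400 J.
Q = ΔU + W = -10800 J.
Net over both steps: W = 27600 J, Q = 12000 J, ΔU = -15600 J.

12000 J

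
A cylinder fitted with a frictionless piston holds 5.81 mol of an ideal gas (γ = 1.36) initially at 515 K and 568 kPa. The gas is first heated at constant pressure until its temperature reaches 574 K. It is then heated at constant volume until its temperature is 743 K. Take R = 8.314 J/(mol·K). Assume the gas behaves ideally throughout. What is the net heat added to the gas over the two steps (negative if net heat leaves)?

V₁ = nRT₁/P₁ = 5.81×8.314×515/568 = 43.8 L.
Step 1 — Isobaric: P stays 568 kPa; V/T = const ⇒ T₂ = 574 K, V₂ = 48.8 L.
W = PΔV = 568×(48.8−43.8) kPa·L = 2850 J.
ΔU = nCvΔT = 5.81×23.1×(574−515) = 7920 J.
Q = ΔU + W = nCpΔT = 10800 J.
State after step 1: P = 568 kPa, V = 48.8 L, T = 574 K.
Step 2 — Isochoric: V stays 48.8 L; P/T = const ⇒ T₂ = 743 K, P₂ = 735 kPa.
W = 0 (no volume change).
ΔU = nCvΔT = 5.81×23.1×(743−574) = 22700 J.
Q = ΔU = 22700 J.
Net over both steps: W = 2850 J, Q = 33400 J, ΔU = 30600 J.

33400 J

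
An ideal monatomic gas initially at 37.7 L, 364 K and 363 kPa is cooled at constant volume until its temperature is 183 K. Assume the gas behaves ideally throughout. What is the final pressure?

182 kPa

Isochoric: V stays 37.7 L; P/T = const ⇒ T₂ = 183 K, P₂ = 182 kPa.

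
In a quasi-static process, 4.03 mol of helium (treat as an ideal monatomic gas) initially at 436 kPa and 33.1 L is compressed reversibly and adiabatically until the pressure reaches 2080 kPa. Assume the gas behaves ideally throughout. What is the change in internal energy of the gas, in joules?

18800 J

T₁ = P₁V₁/(nR) = 436×33.1/(4.03×8.314) = 431 K.
Adiabatic: T₂/T₁ = (P₂/P₁)^((γ−1)/γ) ⇒ T₂ = 431×(4.77)^0.400 = 805 K; V₂ = 13.0 L.
For an ideal gas ΔU = nCvΔT with Cv = (3/2)R = 12.5 J/(mol·K).
ΔU = 4.03×12.5×(805−431) = 18800 J.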